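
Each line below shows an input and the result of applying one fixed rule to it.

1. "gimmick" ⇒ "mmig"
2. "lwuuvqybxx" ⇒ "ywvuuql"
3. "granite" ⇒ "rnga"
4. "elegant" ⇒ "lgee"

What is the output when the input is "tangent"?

tnga

The transformation: delete the last 3 characters, then sort the characters into reverse alphabetical order.
Working it through for "tangent": intermediate "tang", final "tnga".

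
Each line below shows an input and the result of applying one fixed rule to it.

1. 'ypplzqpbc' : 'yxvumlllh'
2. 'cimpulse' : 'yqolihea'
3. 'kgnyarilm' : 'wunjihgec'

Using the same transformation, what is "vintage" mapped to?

Looking at the pairs, the operation is to shift every letter 4 places backward in the alphabet (wrapping around), then sort the characters into reverse alphabetical order.
"vintage" → "rejpwca" → "wrpjeca".

wrpjeca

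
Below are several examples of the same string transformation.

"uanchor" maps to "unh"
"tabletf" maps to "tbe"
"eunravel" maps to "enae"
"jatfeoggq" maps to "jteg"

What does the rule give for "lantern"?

What's happening: swap each adjacent pair of characters (1↔2, 3↔4, ...), then keep every other character starting from the second (positions 2nd, 4th, 6th, ...).
So "lantern" becomes "lne".

lne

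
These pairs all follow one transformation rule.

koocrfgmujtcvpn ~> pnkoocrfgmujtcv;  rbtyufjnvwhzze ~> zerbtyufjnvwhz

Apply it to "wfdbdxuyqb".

The transformation: move the last 2 characters to the front (rotate right by 2).
"wfdbdxuyqb" → "qbwfdbdxuy".

qbwfdbdxuy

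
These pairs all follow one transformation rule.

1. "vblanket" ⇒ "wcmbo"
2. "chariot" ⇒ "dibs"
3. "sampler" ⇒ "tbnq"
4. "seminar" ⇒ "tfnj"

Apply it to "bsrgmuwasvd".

ctshnvxb

The pattern: shift every letter 1 place forward in the alphabet (wrapping around), then delete the last 3 characters.
On "bsrgmuwasvd": the first step gives "ctshnvxbtwe", and the second then gives "ctshnvxb".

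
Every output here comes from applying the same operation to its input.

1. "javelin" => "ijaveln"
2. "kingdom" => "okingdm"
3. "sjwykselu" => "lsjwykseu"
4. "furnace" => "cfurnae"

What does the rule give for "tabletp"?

What's happening: move the last character to the front, then swap the first and last characters.
Working it through for "tabletp": intermediate "ptablet", final "ttablep".

ttablep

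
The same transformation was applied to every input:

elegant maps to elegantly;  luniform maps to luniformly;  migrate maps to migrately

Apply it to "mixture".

The transformation: append "ly".
On "mixture" that produces "mixturely".

mixturely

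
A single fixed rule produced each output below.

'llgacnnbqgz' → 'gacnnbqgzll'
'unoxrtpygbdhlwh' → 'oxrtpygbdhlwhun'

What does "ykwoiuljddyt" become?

Rule — move the first 2 characters to the end (rotate left by 2).
For "ykwoiuljddyt" the result is "woiuljddytyk".

woiuljddytyk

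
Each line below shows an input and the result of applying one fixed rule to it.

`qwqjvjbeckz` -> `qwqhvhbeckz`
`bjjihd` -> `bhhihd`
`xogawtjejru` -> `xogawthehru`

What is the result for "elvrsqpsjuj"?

Looking at the pairs, the operation is to replace every "j" with "h".
On "elvrsqpsjuj" that produces "elvrsqpshuh".

elvrsqpshuh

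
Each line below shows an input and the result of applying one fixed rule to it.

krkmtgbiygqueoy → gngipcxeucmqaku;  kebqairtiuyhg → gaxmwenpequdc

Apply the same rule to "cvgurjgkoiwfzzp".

yrcqnfcgkesbvvl

The transformation: shift every letter 4 places backward in the alphabet (wrapping around).
On "cvgurjgkoiwfzzp" that produces "yrcqnfcgkesbvvl".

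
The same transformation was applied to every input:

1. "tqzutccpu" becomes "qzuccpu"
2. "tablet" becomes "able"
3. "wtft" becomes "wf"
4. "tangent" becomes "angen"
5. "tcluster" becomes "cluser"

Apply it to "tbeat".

bea

The pattern: remove every "t".
So "tbeat" becomes "bea".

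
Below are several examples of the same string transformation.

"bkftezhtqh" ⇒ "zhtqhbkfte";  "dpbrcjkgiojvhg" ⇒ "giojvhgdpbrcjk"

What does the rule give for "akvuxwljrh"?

In each case the input is transformed by: swap the front and back halves of the string.
So "akvuxwljrh" becomes "wljrhakvux".

wljrhakvux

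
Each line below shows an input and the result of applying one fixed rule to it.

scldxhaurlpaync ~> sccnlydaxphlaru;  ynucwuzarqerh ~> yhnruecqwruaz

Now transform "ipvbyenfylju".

iupjvlbyyfen

The rule is to take characters alternately from the front and the back (1st, last, 2nd, 2nd-last, ...).
On "ipvbyenfylju" that produces "iupjvlbyyfen".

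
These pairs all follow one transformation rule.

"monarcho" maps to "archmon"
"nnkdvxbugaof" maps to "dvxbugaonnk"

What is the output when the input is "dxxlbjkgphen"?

Each output is the input with this applied: delete the last character, then move the first 3 characters to the end (rotate left by 3).
For "dxxlbjkgphen", step one produces "dxxlbjkgphe"; step two turns that into "lbjkgphedxx".

lbjkgphedxx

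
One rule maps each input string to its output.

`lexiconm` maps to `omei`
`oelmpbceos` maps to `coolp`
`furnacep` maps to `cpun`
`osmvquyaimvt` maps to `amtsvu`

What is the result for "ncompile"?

In each case the input is transformed by: swap the front and back halves of the string, then keep every other character starting from the second (positions 2nd, 4th, 6th, ...).
"ncompile" → "pilencom" → "iecm".

iecm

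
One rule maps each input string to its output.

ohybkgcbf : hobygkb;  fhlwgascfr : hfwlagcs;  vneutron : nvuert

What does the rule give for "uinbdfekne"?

Each output is the input with this applied: swap each adjacent pair of characters (1↔2, 3↔4, ...), then delete the last 2 characters.
Working it through for "uinbdfekne": intermediate "iubnfdkeen", final "iubnfdke".
(Check on "fhlwgascfr": → "hfwlagcsrf" → "hfwlagcs" ✓)

iubnfdke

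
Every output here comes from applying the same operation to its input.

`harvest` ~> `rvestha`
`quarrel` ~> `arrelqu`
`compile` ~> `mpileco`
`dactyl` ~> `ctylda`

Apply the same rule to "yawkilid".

What's happening: move the first 2 characters to the end (rotate left by 2).
For "yawkilid" the result is "wkilidya".

wkilidya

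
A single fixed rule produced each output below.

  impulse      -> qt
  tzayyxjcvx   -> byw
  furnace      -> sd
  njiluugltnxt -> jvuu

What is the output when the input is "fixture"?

In each case the input is transformed by: keep one character in every 3, starting at position 3 (positions 3rd, 6th, 9th, ...), then shift every letter 1 place forward in the alphabet (wrapping around).
Applying that to "fixture" gives "ys".

ys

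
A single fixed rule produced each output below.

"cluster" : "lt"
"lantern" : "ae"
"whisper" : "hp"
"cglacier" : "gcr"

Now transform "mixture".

iu

What's happening: keep one character in every 3, starting at position 2 (positions 2nd, 5th, 8th, ...).
On "mixture" that produces "iu".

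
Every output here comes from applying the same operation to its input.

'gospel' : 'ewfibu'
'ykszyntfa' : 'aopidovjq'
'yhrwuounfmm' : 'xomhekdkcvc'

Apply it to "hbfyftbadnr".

rxovjvqrdth

Looking at the pairs, the operation is to shift every letter 10 places backward in the alphabet (wrapping around), then swap each adjacent pair of characters (1↔2, 3↔4, ...).
Applying both steps to "hbfyftbadnr": "xrvovjrqtdh", then "rxovjvqrdth".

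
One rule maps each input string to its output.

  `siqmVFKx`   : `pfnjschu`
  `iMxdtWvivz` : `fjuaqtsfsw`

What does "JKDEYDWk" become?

Rule — shift every letter 3 places backward in the alphabet (wrapping around), then convert every letter to lowercase.
"JKDEYDWk" → "GHABVATh" → "ghabvath".

ghabvath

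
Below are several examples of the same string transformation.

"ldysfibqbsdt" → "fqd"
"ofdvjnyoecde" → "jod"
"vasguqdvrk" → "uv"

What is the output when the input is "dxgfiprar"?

The rule is to delete the first 2 characters, then keep one character in every 3, starting at position 3 (positions 3rd, 6th, 9th, ...).
Working it through for "dxgfiprar": intermediate "gfiprar", final "ia".
(Check on "vasguqdvrk": → "sguqdvrk" → "uv" ✓)

ia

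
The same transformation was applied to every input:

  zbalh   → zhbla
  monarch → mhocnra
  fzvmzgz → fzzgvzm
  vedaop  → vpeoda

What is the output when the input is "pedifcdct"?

ptecddicf

The rule is to take characters alternately from the front and the back (1st, last, 2nd, 2nd-last, ...).
Doing the same to "pedifcdct": "ptecddicf".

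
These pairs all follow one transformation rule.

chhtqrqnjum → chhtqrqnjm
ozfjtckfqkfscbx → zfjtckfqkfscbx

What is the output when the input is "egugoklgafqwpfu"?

ggklgfqwpf

The rule is to remove every vowel.
Doing the same to "egugoklgafqwpfu": "ggklgfqwpf".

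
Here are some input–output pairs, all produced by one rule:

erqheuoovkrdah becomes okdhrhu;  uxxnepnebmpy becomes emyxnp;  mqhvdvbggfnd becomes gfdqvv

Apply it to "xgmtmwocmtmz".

ctzgtw

Looking at the pairs, the operation is to keep every other character starting from the second (positions 2nd, 4th, 6th, ...), then move the first 3 characters to the end (rotate left by 3).
Starting from "xgmtmwocmtmz": after the first operation, "gtwctz"; after the second, "ctzgtw".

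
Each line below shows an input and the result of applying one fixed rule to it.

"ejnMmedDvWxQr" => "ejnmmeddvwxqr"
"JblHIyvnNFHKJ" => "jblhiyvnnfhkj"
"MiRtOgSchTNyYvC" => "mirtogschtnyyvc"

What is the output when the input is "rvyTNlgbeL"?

rvytnlgbel

Each output is the input with this applied: convert every letter to lowercase.
So "rvyTNlgbeL" becomes "rvytnlgbel".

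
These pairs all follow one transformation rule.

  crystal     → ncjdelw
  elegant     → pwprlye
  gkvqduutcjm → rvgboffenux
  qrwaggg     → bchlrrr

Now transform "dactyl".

The rule is to shift every letter 11 places forward in the alphabet (wrapping around).
So "dactyl" becomes "olnejw".

olnejw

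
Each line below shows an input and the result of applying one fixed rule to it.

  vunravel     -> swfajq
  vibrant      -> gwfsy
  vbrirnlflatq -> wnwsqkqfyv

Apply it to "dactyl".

Rule — shift every letter 5 places forward in the alphabet (wrapping around), then delete the first 2 characters.
Applying both steps to "dactyl": "ifhydq", then "hydq".
(Check on "vibrant": → "angwfsy" → "gwfsy" ✓)

hydq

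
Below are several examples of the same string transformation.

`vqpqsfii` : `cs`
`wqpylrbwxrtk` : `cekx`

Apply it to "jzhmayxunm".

The transformation: keep one character in every 3, starting at position 3 (positions 3rd, 6th, 9th, ...), then shift every letter 13 places forward in the alphabet (wrapping around) — i.e. ROT13.
On "jzhmayxunm": the first step gives "hyn", and the second then gives "ula".

ula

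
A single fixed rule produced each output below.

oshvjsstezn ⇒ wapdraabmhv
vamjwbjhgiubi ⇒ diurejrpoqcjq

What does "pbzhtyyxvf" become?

The rule is to shift every letter 8 places forward in the alphabet (wrapping around).
For "pbzhtyyxvf" the result is "xjhpbggfdn".

xjhpbggfdn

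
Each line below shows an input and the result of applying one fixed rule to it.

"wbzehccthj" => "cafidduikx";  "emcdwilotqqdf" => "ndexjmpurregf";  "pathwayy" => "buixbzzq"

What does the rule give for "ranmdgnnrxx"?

The rule is to move the first character to the end, then shift every letter 1 place forward in the alphabet (wrapping around).
On "ranmdgnnrxx": the first step gives "anmdgnnrxxr", and the second then gives "bonehoosyys".

bonehoosyys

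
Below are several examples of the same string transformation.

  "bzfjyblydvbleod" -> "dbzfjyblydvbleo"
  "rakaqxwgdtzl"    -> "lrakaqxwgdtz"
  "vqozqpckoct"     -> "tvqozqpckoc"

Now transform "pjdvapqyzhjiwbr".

rpjdvapqyzhjiwb

What's happening: move the last character to the front.
"pjdvapqyzhjiwbr" → "rpjdvapqyzhjiwb".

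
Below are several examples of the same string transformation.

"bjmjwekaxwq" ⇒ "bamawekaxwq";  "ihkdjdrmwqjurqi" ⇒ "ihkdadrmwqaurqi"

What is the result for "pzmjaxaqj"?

pzmaaxaqa

The rule is to replace every "j" with "a".
On "pzmjaxaqj" that produces "pzmaaxaqa".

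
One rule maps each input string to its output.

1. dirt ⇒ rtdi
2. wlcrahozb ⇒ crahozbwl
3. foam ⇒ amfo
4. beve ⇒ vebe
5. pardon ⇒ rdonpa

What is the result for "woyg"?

ygwo

The transformation: move the first 2 characters to the end (rotate left by 2).
"woyg" → "ygwo".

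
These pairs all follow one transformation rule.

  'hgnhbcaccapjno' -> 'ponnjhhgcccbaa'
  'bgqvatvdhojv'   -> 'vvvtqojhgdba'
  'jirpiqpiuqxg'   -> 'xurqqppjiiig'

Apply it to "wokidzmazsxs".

zzxwssomkida

The transformation: sort the characters into reverse alphabetical order.
Applying that to "wokidzmazsxs" gives "zzxwssomkida".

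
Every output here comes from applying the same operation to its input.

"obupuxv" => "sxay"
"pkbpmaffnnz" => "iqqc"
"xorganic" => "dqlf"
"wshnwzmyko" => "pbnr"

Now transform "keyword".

The pattern: shift every letter 3 places forward in the alphabet (wrapping around), then keep only the last 4 characters.
Working it through for "keyword": intermediate "nhbzrug", final "zrug".

zrug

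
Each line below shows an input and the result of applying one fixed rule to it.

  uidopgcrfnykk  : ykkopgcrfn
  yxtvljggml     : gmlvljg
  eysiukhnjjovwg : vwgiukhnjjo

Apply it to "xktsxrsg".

rsgsx

Each output is the input with this applied: delete the first 3 characters, then move the last 3 characters to the front (rotate right by 3).
Working it through for "xktsxrsg": intermediate "sxrsg", final "rsgsx".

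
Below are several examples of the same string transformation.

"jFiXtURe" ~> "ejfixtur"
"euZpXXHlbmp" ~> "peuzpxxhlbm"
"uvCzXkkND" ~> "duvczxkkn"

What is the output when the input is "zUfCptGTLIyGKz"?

The rule is to move the last character to the front, then convert every letter to lowercase.
So "zUfCptGTLIyGKz" becomes "zzufcptgtliygk".

zzufcptgtliygk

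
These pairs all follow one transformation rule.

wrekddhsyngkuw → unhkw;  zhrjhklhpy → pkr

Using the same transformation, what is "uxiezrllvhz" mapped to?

Each output is the input with this applied: reverse the string, then keep one character in every 3, starting at position 2 (positions 2nd, 5th, 8th, ...).
Applying both steps to "uxiezrllvhz": "zhvllrzeixu", then "hleu".

hleu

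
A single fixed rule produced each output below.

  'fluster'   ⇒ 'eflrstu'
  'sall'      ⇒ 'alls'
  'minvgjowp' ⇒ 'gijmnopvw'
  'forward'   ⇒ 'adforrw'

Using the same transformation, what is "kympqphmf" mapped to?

The transformation: sort the characters into alphabetical order.
Applying that to "kympqphmf" gives "fhkmmppqy".

fhkmmppqy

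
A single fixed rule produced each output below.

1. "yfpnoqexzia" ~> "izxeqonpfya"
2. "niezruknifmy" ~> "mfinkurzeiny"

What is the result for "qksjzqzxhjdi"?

djhxzqzjskqi

The pattern: move the last character to the front, then reverse the string.
For "qksjzqzxhjdi", step one produces "iqksjzqzxhjd"; step two turns that into "djhxzqzjskqi".
(Check on "niezruknifmy": → "yniezruknifm" → "mfinkurzeiny" ✓)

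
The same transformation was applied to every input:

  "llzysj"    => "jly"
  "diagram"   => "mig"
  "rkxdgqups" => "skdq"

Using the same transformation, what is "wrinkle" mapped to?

ern

In each case the input is transformed by: move the last 2 characters to the front (rotate right by 2), then keep every other character starting from the second (positions 2nd, 4th, 6th, ...).
Starting from "wrinkle": after the first operation, "lewrink"; after the second, "ern".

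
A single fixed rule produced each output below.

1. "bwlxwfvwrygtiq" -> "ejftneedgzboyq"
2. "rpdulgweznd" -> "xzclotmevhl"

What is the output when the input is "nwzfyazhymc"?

evnhigphugk

In each case the input is transformed by: shift every letter 8 places forward in the alphabet (wrapping around), then swap each adjacent pair of characters (1↔2, 3↔4, ...).
Starting from "nwzfyazhymc": after the first operation, "vehngihpguk"; after the second, "evnhigphugk".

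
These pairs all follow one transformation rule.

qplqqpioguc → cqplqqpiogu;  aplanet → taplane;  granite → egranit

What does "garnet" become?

In each case the input is transformed by: move the last character to the front.
Doing the same to "garnet": "tgarne".

tgarne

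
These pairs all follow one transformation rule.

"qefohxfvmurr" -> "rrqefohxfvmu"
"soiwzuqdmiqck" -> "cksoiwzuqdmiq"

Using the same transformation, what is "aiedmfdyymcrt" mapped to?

What's happening: move the last 2 characters to the front (rotate right by 2).
On "aiedmfdyymcrt" that produces "rtaiedmfdyymc".

rtaiedmfdyymc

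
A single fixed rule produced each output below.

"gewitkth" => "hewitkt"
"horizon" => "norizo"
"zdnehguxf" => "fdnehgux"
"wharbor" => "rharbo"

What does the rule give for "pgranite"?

egranit

Looking at the pairs, the operation is to delete the first character, then move the last character to the front.
Applying that to "pgranite" gives "egranit".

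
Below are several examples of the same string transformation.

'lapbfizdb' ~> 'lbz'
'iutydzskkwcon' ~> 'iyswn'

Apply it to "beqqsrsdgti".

Looking at the pairs, the operation is to keep one character in every 3, starting at position 1 (positions 1st, 4th, 7th, ...).
On "beqqsrsdgti" that produces "bqst".

bqst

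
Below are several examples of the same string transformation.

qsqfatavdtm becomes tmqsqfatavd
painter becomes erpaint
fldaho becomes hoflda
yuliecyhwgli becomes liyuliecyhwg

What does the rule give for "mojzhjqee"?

In each case the input is transformed by: move the last 2 characters to the front (rotate right by 2).
So "mojzhjqee" becomes "eemojzhjq".

eemojzhjq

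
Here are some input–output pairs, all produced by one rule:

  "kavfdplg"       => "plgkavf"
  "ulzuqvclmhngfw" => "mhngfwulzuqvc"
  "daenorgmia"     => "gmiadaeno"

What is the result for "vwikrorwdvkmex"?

dvkmexvwikror

Looking at the pairs, the operation is to swap the front and back halves of the string, then delete the first character.
For "vwikrorwdvkmex", step one produces "wdvkmexvwikror"; step two turns that into "dvkmexvwikror".
(Check on "ulzuqvclmhngfw": → "lmhngfwulzuqvc" → "mhngfwulzuqvc" ✓)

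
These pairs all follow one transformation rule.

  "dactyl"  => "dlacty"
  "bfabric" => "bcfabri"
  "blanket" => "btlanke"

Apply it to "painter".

The transformation: swap the first and last characters, then move the last character to the front.
Applying that to "painter" gives "prainte".

prainte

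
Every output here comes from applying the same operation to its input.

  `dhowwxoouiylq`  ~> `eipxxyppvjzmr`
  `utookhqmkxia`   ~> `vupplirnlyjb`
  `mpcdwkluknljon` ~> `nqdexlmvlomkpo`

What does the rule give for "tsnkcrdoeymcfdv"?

utoldsepfzndgew

Each output is the input with this applied: shift every letter 1 place forward in the alphabet (wrapping around).
On "tsnkcrdoeymcfdv" that produces "utoldsepfzndgew".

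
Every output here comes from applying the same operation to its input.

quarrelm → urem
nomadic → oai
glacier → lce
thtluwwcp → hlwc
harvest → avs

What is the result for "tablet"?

What's happening: keep every other character starting from the second (positions 2nd, 4th, 6th, ...).
For "tablet" the result is "alt".

alt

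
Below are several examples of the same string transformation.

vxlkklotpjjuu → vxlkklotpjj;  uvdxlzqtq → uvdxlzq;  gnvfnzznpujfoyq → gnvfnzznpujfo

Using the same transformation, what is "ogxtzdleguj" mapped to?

Rule — delete the last 2 characters.
"ogxtzdleguj" → "ogxtzdleg".

ogxtzdleg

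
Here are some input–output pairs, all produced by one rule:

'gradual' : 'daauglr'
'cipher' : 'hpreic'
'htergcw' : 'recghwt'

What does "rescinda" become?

The transformation: move the first 2 characters to the end (rotate left by 2), then swap each adjacent pair of characters (1↔2, 3↔4, ...).
For "rescinda", step one produces "scindare"; step two turns that into "csniader".

csniader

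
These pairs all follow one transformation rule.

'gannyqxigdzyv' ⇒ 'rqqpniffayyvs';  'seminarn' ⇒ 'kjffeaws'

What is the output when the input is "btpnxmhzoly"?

Each output is the input with this applied: sort the characters into reverse alphabetical order, then shift every letter 8 places backward in the alphabet (wrapping around).
"btpnxmhzoly" → "zyxtponmlhb" → "rqplhgfedzt".
(Check on "gannyqxigdzyv": → "zyyxvqnniggda" → "rqqpniffayyvs" ✓)

rqplhgfedzt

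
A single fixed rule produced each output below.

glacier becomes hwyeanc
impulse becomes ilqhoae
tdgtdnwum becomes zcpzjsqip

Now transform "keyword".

What's happening: shift every letter 4 places backward in the alphabet (wrapping around), then move the first character to the end.
"keyword" → "gausknz" → "ausknzg".

ausknzg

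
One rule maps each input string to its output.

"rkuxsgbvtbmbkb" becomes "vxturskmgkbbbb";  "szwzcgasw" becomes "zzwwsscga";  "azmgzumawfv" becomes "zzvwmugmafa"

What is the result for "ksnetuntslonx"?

In each case the input is transformed by: sort the characters into reverse alphabetical order, then swap each adjacent pair of characters (1↔2, 3↔4, ...).
"ksnetuntslonx" → "xuttssonnnlke" → "uxttssnonnkle".

uxttssnonnkle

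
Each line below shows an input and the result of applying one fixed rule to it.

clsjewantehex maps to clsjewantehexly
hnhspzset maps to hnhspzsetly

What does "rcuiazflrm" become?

The pattern: append "ly".
Applying that to "rcuiazflrm" gives "rcuiazflrmly".

rcuiazflrmly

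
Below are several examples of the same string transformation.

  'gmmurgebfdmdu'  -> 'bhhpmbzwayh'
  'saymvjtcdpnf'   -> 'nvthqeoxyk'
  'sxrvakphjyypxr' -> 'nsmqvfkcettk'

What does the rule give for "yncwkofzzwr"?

tixrfjauu

Each output is the input with this applied: delete the last 2 characters, then shift every letter 5 places backward in the alphabet (wrapping around).
"yncwkofzzwr" → "yncwkofzz" → "tixrfjauu".
(Check on "gmmurgebfdmdu": → "gmmurgebfdm" → "bhhpmbzwayh" ✓)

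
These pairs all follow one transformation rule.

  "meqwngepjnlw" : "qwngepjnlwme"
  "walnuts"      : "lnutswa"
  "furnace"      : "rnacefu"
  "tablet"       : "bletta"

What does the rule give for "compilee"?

The pattern: move the first 2 characters to the end (rotate left by 2).
"compilee" → "mpileeco".

mpileeco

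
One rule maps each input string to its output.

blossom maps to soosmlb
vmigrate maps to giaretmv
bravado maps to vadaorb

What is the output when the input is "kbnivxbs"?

The pattern: swap each adjacent pair of characters (1↔2, 3↔4, ...), then move the first 2 characters to the end (rotate left by 2).
Applying both steps to "kbnivxbs": "bkinxvsb", then "inxvsbbk".

inxvsbbk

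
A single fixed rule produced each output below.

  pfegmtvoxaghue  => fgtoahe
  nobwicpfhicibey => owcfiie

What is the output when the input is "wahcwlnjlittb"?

acljit

The pattern: keep every other character starting from the second (positions 2nd, 4th, 6th, ...).
Doing the same to "wahcwlnjlittb": "acljit".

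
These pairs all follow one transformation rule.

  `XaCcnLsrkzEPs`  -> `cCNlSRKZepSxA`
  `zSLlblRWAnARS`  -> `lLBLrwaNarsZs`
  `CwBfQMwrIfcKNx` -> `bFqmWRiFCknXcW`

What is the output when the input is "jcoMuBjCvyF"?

Looking at the pairs, the operation is to flip the case of every letter, then move the first 2 characters to the end (rotate left by 2).
For "jcoMuBjCvyF", step one produces "JCOmUbJcVYf"; step two turns that into "OmUbJcVYfJC".

OmUbJcVYfJC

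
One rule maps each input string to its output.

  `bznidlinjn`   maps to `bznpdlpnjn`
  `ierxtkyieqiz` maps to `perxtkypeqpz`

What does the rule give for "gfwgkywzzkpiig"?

In each case the input is transformed by: replace every "i" with "p".
Doing the same to "gfwgkywzzkpiig": "gfwgkywzzkpppg".

gfwgkywzzkpppg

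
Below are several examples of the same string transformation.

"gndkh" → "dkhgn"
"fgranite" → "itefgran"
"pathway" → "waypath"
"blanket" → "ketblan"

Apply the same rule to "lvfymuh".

muhlvfy

In each case the input is transformed by: move the last 3 characters to the front (rotate right by 3).
So "lvfymuh" becomes "muhlvfy".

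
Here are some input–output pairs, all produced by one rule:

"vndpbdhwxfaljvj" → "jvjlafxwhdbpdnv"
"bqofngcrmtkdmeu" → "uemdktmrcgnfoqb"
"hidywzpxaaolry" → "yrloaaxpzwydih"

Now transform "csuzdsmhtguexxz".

zxxeugthmsdzusc

The pattern: reverse the string.
Doing the same to "csuzdsmhtguexxz": "zxxeugthmsdzusc".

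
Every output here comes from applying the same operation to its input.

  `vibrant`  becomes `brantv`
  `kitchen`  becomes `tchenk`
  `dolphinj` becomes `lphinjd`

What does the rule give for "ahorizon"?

orizona

What's happening: move the first 2 characters to the end (rotate left by 2), then delete the last character.
On "ahorizon": the first step gives "orizonah", and the second then gives "orizona".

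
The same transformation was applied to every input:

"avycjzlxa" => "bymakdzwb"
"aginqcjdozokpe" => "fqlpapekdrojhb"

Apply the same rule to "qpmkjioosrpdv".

weqstppjklnqr

The transformation: reverse the string, then shift every letter 1 place forward in the alphabet (wrapping around).
Doing the same to "qpmkjioosrpdv": "weqstppjklnqr".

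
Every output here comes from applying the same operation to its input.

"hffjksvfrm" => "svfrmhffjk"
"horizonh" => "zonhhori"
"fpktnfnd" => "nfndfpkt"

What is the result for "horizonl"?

zonlhori

Each output is the input with this applied: swap the front and back halves of the string.
For "horizonl" the result is "zonlhori".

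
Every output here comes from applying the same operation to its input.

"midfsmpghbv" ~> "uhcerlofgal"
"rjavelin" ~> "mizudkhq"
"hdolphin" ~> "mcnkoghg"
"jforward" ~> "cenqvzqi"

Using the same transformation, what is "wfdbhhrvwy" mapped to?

xecaggquvv

Rule — swap the first and last characters, then shift every letter 1 place backward in the alphabet (wrapping around).
Doing the same to "wfdbhhrvwy": "xecaggquvv".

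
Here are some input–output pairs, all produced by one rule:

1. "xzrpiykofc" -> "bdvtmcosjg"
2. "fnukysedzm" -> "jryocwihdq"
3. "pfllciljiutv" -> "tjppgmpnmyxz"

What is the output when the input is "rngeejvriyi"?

What's happening: shift every letter 4 places forward in the alphabet (wrapping around).
"rngeejvriyi" → "vrkiinzvmcm".

vrkiinzvmcm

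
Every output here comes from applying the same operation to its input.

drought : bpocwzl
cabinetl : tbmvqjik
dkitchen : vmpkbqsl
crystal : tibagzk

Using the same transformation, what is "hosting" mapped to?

What's happening: reverse the string, then shift every letter 8 places forward in the alphabet (wrapping around).
For "hosting", step one produces "gnitsoh"; step two turns that into "ovqbawp".
(Check on "cabinetl": → "ltenibac" → "tbmvqjik" ✓)

ovqbawp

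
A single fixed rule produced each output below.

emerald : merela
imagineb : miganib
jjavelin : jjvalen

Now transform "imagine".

The pattern: swap each adjacent pair of characters (1↔2, 3↔4, ...), then delete the last character.
For "imagine", step one produces "miganie"; step two turns that into "migani".
(Check on "imagineb": → "miganibe" → "miganib" ✓)

migani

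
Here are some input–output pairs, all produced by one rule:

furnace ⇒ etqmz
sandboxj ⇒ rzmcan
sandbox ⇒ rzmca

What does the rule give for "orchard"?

nqbgz

Looking at the pairs, the operation is to shift every letter 1 place backward in the alphabet (wrapping around), then delete the last 2 characters.
Doing the same to "orchard": "nqbgz".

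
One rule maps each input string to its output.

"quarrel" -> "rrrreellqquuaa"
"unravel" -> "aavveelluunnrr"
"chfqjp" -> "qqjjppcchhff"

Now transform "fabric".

rriiccffaabb

The transformation: move the first 3 characters to the end (rotate left by 3), then double every character.
Working it through for "fabric": intermediate "ricfab", final "rriiccffaabb".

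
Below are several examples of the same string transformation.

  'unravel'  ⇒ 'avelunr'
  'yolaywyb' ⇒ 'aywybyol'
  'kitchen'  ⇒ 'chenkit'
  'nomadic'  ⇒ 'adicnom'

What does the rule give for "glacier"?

Each output is the input with this applied: move the first 3 characters to the end (rotate left by 3).
On "glacier" that produces "ciergla".

ciergla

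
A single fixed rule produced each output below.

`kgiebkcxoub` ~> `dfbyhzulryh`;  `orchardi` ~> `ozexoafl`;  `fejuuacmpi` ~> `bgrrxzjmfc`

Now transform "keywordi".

The transformation: move the first character to the end, then shift every letter 3 places backward in the alphabet (wrapping around).
Applying that to "keywordi" gives "bvtloafh".
(Check on "kgiebkcxoub": → "giebkcxoubk" → "dfbyhzulryh" ✓)

bvtloafh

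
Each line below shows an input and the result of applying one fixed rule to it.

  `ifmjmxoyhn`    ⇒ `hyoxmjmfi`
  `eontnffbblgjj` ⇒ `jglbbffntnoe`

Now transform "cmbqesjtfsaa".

asftjseqbmc

In each case the input is transformed by: delete the last character, then reverse the string.
"cmbqesjtfsaa" → "cmbqesjtfsa" → "asftjseqbmc".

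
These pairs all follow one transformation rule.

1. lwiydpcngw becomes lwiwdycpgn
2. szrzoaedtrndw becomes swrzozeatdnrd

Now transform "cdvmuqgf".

Looking at the pairs, the operation is to move the last character to the front, then swap each adjacent pair of characters (1↔2, 3↔4, ...).
"cdvmuqgf" → "cfvdumgq".

cfvdumgq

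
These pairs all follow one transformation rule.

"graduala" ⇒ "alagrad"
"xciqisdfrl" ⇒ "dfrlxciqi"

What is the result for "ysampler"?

The rule is to swap the front and back halves of the string, then delete the first character.
On "ysampler" that produces "lerysam".

lerysam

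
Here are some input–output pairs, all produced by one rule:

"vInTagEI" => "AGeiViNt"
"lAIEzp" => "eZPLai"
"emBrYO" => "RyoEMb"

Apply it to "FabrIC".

RicfAB

Looking at the pairs, the operation is to flip the case of every letter, then swap the front and back halves of the string.
"FabrIC" → "fABRic" → "RicfAB".
(Check on "vInTagEI": → "ViNtAGei" → "AGeiViNt" ✓)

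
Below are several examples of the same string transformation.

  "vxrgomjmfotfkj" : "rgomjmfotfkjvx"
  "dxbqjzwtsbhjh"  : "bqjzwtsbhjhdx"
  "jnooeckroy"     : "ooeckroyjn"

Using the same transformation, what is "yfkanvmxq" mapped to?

kanvmxqyf

In each case the input is transformed by: move the first 2 characters to the end (rotate left by 2).
"yfkanvmxq" → "kanvmxqyf".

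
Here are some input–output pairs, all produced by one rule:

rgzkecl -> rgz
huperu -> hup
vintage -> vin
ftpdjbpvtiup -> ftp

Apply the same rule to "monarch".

What's happening: keep only the first 3 characters.
"monarch" → "mon".

mon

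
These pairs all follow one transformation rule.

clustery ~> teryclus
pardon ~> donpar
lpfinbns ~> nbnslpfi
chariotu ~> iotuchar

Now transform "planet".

netpla

Each output is the input with this applied: swap the front and back halves of the string.
"planet" → "netpla".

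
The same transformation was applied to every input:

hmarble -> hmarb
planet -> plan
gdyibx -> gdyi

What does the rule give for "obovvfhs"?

The transformation: delete the last 2 characters.
Doing the same to "obovvfhs": "obovvf".

obovvf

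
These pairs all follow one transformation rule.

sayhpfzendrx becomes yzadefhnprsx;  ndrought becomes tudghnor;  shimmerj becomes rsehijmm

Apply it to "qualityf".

uyafilqt

Rule — sort the characters into alphabetical order, then move the last 2 characters to the front (rotate right by 2).
Working it through for "qualityf": intermediate "afilqtuy", final "uyafilqt".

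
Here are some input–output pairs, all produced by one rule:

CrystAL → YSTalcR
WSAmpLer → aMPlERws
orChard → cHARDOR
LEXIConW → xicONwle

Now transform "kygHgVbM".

Looking at the pairs, the operation is to move the first 2 characters to the end (rotate left by 2), then flip the case of every letter.
On "kygHgVbM": the first step gives "gHgVbMky", and the second then gives "GhGvBmKY".

GhGvBmKY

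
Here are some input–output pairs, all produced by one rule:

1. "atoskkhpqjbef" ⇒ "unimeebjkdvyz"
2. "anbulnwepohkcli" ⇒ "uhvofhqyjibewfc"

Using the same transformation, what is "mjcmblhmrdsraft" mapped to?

The pattern: shift every letter 6 places backward in the alphabet (wrapping around).
So "mjcmblhmrdsraft" becomes "gdwgvfbglxmluzn".

gdwgvfbglxmluzn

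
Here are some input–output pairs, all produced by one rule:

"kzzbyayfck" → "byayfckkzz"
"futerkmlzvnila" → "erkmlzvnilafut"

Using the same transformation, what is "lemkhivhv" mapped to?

khivhvlem

The transformation: move the first 3 characters to the end (rotate left by 3).
"lemkhivhv" → "khivhvlem".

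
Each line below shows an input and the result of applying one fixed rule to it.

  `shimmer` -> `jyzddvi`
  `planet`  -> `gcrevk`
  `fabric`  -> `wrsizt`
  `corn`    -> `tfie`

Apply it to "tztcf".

kqktw

Looking at the pairs, the operation is to shift every letter 9 places backward in the alphabet (wrapping around).
"tztcf" → "kqktw".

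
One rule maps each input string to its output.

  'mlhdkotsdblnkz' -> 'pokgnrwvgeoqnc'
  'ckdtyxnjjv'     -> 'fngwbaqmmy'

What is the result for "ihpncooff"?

What's happening: shift every letter 3 places forward in the alphabet (wrapping around).
"ihpncooff" → "lksqfrrii".

lksqfrrii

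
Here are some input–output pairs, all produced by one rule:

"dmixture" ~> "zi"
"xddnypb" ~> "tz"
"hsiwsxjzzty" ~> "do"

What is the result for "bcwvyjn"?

xy

In each case the input is transformed by: shift every letter 4 places backward in the alphabet (wrapping around), then keep only the first 2 characters.
Starting from "bcwvyjn": after the first operation, "xysrufj"; after the second, "xy".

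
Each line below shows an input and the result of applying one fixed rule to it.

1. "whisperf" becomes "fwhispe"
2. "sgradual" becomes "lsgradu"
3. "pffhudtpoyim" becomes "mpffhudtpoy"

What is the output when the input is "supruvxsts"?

ssupruvxs

The pattern: move the last 2 characters to the front (rotate right by 2), then delete the first character.
For "supruvxsts", step one produces "tssupruvxs"; step two turns that into "ssupruvxs".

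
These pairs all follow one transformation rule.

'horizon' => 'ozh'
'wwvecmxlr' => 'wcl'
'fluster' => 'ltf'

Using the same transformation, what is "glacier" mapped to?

The transformation: move the first character to the end, then keep one character in every 3, starting at position 1 (positions 1st, 4th, 7th, ...).
"glacier" → "lacierg" → "lig".

lig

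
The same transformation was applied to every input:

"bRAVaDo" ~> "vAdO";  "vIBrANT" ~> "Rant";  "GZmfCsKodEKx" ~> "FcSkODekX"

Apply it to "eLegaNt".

Looking at the pairs, the operation is to delete the first 3 characters, then flip the case of every letter.
Working it through for "eLegaNt": intermediate "gaNt", final "GAnT".
(Check on "GZmfCsKodEKx": → "fCsKodEKx" → "FcSkODekX" ✓)

GAnT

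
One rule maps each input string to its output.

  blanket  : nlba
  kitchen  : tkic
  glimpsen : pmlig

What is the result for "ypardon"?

yrpa

The transformation: delete the last 3 characters, then sort the characters into reverse alphabetical order.
For "ypardon" the result is "yrpa".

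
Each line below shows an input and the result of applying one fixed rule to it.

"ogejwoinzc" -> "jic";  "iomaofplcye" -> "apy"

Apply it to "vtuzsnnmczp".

znz

The rule is to delete the first 3 characters, then keep one character in every 3, starting at position 1 (positions 1st, 4th, 7th, ...).
"vtuzsnnmczp" → "zsnnmczp" → "znz".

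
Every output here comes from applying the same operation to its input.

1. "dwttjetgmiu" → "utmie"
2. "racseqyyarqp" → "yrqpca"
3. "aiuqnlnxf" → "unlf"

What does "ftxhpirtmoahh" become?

In each case the input is transformed by: sort the characters into reverse alphabetical order, then keep every other character starting from the second (positions 2nd, 4th, 6th, ...).
Working it through for "ftxhpirtmoahh": intermediate "xttrpomihhhfa", final "troihf".

troihf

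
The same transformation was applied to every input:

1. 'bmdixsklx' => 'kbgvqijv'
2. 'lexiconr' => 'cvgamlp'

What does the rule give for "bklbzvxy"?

ijzxtvw

The transformation: shift every letter 2 places backward in the alphabet (wrapping around), then delete the first character.
Working it through for "bklbzvxy": intermediate "zijzxtvw", final "ijzxtvw".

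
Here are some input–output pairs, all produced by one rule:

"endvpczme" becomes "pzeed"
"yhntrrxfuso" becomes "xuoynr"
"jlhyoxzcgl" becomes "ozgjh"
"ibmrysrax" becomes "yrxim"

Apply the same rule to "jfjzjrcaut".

jcujj

The rule is to keep every other character starting from the first (positions 1st, 3rd, 5th, ...), then move the last 3 characters to the front (rotate right by 3).
For "jfjzjrcaut", step one produces "jjjcu"; step two turns that into "jcujj".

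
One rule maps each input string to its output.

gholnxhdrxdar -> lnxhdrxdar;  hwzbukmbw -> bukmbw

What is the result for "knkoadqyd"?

oadqyd

The rule is to delete the first 3 characters.
On "knkoadqyd" that produces "oadqyd".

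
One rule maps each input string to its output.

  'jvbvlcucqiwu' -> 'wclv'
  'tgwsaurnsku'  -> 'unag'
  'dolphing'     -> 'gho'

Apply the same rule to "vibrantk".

Each output is the input with this applied: keep one character in every 3, starting at position 2 (positions 2nd, 5th, 8th, ...), then reverse the string.
On "vibrantk" that produces "kai".

kai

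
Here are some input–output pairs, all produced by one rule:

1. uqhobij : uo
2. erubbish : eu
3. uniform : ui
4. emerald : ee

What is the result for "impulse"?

iu

Looking at the pairs, the operation is to delete the last 3 characters, then keep only the vowels.
"impulse" → "impu" → "iu".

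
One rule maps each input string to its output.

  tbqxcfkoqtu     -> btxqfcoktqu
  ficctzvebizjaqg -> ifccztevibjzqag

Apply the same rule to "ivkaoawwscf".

The rule is to swap each adjacent pair of characters (1↔2, 3↔4, ...).
Doing the same to "ivkaoawwscf": "viakaowwcsf".

viakaowwcsf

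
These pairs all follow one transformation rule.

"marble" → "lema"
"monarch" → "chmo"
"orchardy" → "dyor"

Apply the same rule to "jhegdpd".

The transformation: move the last 2 characters to the front (rotate right by 2), then keep only the first 4 characters.
For "jhegdpd", step one produces "pdjhegd"; step two turns that into "pdjh".
(Check on "orchardy": → "dyorchar" → "dyor" ✓)

pdjh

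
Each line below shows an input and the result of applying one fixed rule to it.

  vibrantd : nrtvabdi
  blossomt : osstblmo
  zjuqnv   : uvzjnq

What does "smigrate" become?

The transformation: sort the characters into alphabetical order, then swap the front and back halves of the string.
Working it through for "smigrate": intermediate "aegimrst", final "mrstaegi".

mrstaegi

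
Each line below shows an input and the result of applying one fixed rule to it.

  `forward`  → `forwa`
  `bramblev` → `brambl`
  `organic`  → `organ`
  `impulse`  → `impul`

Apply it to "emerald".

emera

The rule is to delete the last 2 characters.
So "emerald" becomes "emera".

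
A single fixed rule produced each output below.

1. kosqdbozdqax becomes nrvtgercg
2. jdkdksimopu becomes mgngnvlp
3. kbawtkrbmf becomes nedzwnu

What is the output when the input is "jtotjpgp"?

mwrwm

The rule is to shift every letter 3 places forward in the alphabet (wrapping around), then delete the last 3 characters.
For "jtotjpgp", step one produces "mwrwmsjs"; step two turns that into "mwrwm".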